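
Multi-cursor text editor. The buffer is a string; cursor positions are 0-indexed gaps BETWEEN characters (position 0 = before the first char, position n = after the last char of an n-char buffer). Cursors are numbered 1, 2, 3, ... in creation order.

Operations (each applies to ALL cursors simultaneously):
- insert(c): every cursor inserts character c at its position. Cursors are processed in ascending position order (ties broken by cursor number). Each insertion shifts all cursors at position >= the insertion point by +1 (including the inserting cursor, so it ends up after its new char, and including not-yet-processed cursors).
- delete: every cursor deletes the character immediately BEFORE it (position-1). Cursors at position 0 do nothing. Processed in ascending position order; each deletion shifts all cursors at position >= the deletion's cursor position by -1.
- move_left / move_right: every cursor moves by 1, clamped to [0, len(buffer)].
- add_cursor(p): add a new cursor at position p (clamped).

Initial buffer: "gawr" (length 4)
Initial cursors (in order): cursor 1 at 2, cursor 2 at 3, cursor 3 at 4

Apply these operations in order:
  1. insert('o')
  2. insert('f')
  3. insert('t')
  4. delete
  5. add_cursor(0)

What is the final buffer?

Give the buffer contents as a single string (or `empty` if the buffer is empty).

After op 1 (insert('o')): buffer="gaoworo" (len 7), cursors c1@3 c2@5 c3@7, authorship ..1.2.3
After op 2 (insert('f')): buffer="gaofwofrof" (len 10), cursors c1@4 c2@7 c3@10, authorship ..11.22.33
After op 3 (insert('t')): buffer="gaoftwoftroft" (len 13), cursors c1@5 c2@9 c3@13, authorship ..111.222.333
After op 4 (delete): buffer="gaofwofrof" (len 10), cursors c1@4 c2@7 c3@10, authorship ..11.22.33
After op 5 (add_cursor(0)): buffer="gaofwofrof" (len 10), cursors c4@0 c1@4 c2@7 c3@10, authorship ..11.22.33

Answer: gaofwofrof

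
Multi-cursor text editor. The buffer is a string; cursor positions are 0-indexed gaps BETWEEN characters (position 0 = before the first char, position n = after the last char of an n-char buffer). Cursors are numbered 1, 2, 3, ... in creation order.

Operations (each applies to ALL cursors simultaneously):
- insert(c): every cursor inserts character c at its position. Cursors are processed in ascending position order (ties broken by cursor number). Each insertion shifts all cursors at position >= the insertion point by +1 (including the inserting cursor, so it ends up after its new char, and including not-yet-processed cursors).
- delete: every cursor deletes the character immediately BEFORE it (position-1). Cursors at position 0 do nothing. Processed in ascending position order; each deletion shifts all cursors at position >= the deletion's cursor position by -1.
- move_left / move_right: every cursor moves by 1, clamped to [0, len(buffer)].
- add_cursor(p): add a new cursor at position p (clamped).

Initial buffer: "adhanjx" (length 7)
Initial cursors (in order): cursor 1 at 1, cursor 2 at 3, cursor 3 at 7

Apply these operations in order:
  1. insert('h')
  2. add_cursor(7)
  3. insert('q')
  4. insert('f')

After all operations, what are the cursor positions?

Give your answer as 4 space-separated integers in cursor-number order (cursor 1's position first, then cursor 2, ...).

Answer: 4 9 18 13

Derivation:
After op 1 (insert('h')): buffer="ahdhhanjxh" (len 10), cursors c1@2 c2@5 c3@10, authorship .1..2....3
After op 2 (add_cursor(7)): buffer="ahdhhanjxh" (len 10), cursors c1@2 c2@5 c4@7 c3@10, authorship .1..2....3
After op 3 (insert('q')): buffer="ahqdhhqanqjxhq" (len 14), cursors c1@3 c2@7 c4@10 c3@14, authorship .11..22..4..33
After op 4 (insert('f')): buffer="ahqfdhhqfanqfjxhqf" (len 18), cursors c1@4 c2@9 c4@13 c3@18, authorship .111..222..44..333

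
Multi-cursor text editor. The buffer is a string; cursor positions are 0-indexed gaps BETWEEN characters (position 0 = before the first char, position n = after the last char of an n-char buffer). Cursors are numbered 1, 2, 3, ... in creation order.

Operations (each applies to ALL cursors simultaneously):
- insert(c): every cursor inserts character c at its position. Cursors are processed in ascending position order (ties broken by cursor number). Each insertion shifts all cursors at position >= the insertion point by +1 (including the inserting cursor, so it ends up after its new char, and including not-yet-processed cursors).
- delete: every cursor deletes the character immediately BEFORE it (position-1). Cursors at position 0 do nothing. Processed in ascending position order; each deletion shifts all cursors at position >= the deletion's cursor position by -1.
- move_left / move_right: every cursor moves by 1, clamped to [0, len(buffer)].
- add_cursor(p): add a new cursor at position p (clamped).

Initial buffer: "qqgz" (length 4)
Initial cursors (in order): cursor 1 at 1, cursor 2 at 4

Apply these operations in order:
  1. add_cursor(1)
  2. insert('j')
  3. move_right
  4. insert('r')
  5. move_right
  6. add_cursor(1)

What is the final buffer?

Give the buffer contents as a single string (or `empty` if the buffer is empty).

After op 1 (add_cursor(1)): buffer="qqgz" (len 4), cursors c1@1 c3@1 c2@4, authorship ....
After op 2 (insert('j')): buffer="qjjqgzj" (len 7), cursors c1@3 c3@3 c2@7, authorship .13...2
After op 3 (move_right): buffer="qjjqgzj" (len 7), cursors c1@4 c3@4 c2@7, authorship .13...2
After op 4 (insert('r')): buffer="qjjqrrgzjr" (len 10), cursors c1@6 c3@6 c2@10, authorship .13.13..22
After op 5 (move_right): buffer="qjjqrrgzjr" (len 10), cursors c1@7 c3@7 c2@10, authorship .13.13..22
After op 6 (add_cursor(1)): buffer="qjjqrrgzjr" (len 10), cursors c4@1 c1@7 c3@7 c2@10, authorship .13.13..22

Answer: qjjqrrgzjr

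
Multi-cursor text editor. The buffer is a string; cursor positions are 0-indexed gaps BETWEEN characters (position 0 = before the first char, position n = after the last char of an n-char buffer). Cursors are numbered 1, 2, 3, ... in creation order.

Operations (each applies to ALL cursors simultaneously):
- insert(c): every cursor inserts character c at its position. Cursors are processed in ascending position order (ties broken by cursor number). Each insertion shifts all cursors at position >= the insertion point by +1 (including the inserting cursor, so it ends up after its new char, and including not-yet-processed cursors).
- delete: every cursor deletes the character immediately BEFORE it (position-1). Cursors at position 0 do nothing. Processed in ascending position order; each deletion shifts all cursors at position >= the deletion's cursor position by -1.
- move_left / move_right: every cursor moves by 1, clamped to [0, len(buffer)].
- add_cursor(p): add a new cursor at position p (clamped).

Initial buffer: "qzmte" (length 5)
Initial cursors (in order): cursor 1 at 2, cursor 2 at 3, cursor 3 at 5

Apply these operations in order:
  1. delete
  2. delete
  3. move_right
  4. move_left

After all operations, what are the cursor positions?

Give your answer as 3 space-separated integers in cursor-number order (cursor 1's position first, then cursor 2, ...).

Answer: 0 0 0

Derivation:
After op 1 (delete): buffer="qt" (len 2), cursors c1@1 c2@1 c3@2, authorship ..
After op 2 (delete): buffer="" (len 0), cursors c1@0 c2@0 c3@0, authorship 
After op 3 (move_right): buffer="" (len 0), cursors c1@0 c2@0 c3@0, authorship 
After op 4 (move_left): buffer="" (len 0), cursors c1@0 c2@0 c3@0, authorship 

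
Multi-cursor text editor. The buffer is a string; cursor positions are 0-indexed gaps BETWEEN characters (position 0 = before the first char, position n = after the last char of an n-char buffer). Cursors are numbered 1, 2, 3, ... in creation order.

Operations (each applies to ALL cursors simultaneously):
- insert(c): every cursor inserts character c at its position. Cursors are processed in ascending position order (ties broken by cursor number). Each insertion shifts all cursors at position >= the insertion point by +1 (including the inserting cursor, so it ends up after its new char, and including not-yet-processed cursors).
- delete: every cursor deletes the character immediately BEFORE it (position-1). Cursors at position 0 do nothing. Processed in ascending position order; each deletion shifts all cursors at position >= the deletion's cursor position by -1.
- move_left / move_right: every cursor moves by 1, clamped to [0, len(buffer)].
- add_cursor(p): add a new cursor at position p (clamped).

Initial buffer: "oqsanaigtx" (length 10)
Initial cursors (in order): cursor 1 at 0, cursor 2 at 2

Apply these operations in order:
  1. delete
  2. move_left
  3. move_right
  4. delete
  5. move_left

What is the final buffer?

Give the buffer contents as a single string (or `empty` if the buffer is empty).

Answer: sanaigtx

Derivation:
After op 1 (delete): buffer="osanaigtx" (len 9), cursors c1@0 c2@1, authorship .........
After op 2 (move_left): buffer="osanaigtx" (len 9), cursors c1@0 c2@0, authorship .........
After op 3 (move_right): buffer="osanaigtx" (len 9), cursors c1@1 c2@1, authorship .........
After op 4 (delete): buffer="sanaigtx" (len 8), cursors c1@0 c2@0, authorship ........
After op 5 (move_left): buffer="sanaigtx" (len 8), cursors c1@0 c2@0, authorship ........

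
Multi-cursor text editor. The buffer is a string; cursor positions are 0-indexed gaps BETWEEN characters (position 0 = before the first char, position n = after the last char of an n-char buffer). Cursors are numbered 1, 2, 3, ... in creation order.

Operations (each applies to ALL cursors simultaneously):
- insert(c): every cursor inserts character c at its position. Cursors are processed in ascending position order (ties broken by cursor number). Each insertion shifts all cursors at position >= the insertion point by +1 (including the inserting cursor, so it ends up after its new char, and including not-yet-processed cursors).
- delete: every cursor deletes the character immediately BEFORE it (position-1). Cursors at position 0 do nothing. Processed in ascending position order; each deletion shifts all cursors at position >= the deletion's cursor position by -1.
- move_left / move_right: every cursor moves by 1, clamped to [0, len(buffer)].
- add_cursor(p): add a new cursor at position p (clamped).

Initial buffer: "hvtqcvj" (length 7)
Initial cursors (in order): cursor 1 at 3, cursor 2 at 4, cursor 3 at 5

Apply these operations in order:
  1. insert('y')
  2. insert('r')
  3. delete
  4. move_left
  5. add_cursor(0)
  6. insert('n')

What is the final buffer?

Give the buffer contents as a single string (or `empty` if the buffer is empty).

Answer: nhvtnyqnycnyvj

Derivation:
After op 1 (insert('y')): buffer="hvtyqycyvj" (len 10), cursors c1@4 c2@6 c3@8, authorship ...1.2.3..
After op 2 (insert('r')): buffer="hvtyrqyrcyrvj" (len 13), cursors c1@5 c2@8 c3@11, authorship ...11.22.33..
After op 3 (delete): buffer="hvtyqycyvj" (len 10), cursors c1@4 c2@6 c3@8, authorship ...1.2.3..
After op 4 (move_left): buffer="hvtyqycyvj" (len 10), cursors c1@3 c2@5 c3@7, authorship ...1.2.3..
After op 5 (add_cursor(0)): buffer="hvtyqycyvj" (len 10), cursors c4@0 c1@3 c2@5 c3@7, authorship ...1.2.3..
After op 6 (insert('n')): buffer="nhvtnyqnycnyvj" (len 14), cursors c4@1 c1@5 c2@8 c3@11, authorship 4...11.22.33..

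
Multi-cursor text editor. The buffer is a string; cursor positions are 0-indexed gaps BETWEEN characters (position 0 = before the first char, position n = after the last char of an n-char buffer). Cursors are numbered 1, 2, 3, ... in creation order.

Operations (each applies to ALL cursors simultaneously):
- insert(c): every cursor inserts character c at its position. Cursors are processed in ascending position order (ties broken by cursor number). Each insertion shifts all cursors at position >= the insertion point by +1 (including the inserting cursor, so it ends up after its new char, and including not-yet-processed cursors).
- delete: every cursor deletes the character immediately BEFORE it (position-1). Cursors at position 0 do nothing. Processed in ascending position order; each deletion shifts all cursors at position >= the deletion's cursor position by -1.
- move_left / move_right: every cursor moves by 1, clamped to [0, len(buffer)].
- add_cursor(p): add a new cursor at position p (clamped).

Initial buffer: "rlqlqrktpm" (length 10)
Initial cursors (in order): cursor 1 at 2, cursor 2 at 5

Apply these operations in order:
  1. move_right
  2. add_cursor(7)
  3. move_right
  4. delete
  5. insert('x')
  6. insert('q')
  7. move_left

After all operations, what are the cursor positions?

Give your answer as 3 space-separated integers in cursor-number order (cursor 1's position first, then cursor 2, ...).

Answer: 4 10 10

Derivation:
After op 1 (move_right): buffer="rlqlqrktpm" (len 10), cursors c1@3 c2@6, authorship ..........
After op 2 (add_cursor(7)): buffer="rlqlqrktpm" (len 10), cursors c1@3 c2@6 c3@7, authorship ..........
After op 3 (move_right): buffer="rlqlqrktpm" (len 10), cursors c1@4 c2@7 c3@8, authorship ..........
After op 4 (delete): buffer="rlqqrpm" (len 7), cursors c1@3 c2@5 c3@5, authorship .......
After op 5 (insert('x')): buffer="rlqxqrxxpm" (len 10), cursors c1@4 c2@8 c3@8, authorship ...1..23..
After op 6 (insert('q')): buffer="rlqxqqrxxqqpm" (len 13), cursors c1@5 c2@11 c3@11, authorship ...11..2323..
After op 7 (move_left): buffer="rlqxqqrxxqqpm" (len 13), cursors c1@4 c2@10 c3@10, authorship ...11..2323..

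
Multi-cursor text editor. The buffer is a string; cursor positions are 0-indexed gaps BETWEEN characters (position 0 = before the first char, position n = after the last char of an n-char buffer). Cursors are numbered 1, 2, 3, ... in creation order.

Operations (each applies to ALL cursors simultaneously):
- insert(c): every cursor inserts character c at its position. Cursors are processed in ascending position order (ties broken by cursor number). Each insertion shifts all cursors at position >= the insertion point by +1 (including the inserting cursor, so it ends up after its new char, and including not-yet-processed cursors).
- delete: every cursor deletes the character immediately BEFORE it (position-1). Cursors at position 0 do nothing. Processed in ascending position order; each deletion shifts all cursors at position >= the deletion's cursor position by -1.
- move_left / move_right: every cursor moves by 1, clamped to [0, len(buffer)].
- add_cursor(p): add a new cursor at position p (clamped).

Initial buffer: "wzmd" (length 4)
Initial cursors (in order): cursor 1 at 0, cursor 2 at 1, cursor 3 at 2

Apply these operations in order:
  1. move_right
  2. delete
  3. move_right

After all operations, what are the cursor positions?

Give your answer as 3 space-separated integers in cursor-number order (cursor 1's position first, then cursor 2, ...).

After op 1 (move_right): buffer="wzmd" (len 4), cursors c1@1 c2@2 c3@3, authorship ....
After op 2 (delete): buffer="d" (len 1), cursors c1@0 c2@0 c3@0, authorship .
After op 3 (move_right): buffer="d" (len 1), cursors c1@1 c2@1 c3@1, authorship .

Answer: 1 1 1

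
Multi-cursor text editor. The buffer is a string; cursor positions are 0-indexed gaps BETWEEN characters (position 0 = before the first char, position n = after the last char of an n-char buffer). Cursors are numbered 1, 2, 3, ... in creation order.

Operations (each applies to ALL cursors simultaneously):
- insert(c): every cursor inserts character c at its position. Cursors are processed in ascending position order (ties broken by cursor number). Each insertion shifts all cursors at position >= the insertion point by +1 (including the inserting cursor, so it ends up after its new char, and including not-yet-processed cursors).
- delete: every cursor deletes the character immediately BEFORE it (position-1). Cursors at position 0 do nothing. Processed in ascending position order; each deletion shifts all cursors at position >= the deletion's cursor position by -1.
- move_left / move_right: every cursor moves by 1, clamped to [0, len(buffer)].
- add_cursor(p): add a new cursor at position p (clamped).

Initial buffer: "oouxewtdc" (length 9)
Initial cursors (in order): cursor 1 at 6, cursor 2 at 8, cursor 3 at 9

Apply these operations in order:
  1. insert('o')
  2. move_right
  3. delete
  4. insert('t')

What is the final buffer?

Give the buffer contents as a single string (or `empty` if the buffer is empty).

After op 1 (insert('o')): buffer="oouxewotdoco" (len 12), cursors c1@7 c2@10 c3@12, authorship ......1..2.3
After op 2 (move_right): buffer="oouxewotdoco" (len 12), cursors c1@8 c2@11 c3@12, authorship ......1..2.3
After op 3 (delete): buffer="oouxewodo" (len 9), cursors c1@7 c2@9 c3@9, authorship ......1.2
After op 4 (insert('t')): buffer="oouxewotdott" (len 12), cursors c1@8 c2@12 c3@12, authorship ......11.223

Answer: oouxewotdott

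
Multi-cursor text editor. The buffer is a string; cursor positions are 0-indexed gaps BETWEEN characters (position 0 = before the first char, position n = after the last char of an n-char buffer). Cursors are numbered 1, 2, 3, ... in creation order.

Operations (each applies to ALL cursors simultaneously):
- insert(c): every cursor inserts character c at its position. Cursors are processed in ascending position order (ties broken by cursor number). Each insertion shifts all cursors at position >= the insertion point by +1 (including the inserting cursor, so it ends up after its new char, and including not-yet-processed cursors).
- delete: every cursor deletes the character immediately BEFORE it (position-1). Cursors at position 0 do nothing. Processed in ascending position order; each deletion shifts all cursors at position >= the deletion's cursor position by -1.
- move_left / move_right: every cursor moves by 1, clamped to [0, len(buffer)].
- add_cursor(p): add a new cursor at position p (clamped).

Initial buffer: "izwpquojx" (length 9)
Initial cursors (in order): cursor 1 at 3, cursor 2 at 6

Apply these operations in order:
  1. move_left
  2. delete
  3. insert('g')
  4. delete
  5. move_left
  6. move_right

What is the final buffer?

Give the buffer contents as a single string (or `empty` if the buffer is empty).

After op 1 (move_left): buffer="izwpquojx" (len 9), cursors c1@2 c2@5, authorship .........
After op 2 (delete): buffer="iwpuojx" (len 7), cursors c1@1 c2@3, authorship .......
After op 3 (insert('g')): buffer="igwpguojx" (len 9), cursors c1@2 c2@5, authorship .1..2....
After op 4 (delete): buffer="iwpuojx" (len 7), cursors c1@1 c2@3, authorship .......
After op 5 (move_left): buffer="iwpuojx" (len 7), cursors c1@0 c2@2, authorship .......
After op 6 (move_right): buffer="iwpuojx" (len 7), cursors c1@1 c2@3, authorship .......

Answer: iwpuojx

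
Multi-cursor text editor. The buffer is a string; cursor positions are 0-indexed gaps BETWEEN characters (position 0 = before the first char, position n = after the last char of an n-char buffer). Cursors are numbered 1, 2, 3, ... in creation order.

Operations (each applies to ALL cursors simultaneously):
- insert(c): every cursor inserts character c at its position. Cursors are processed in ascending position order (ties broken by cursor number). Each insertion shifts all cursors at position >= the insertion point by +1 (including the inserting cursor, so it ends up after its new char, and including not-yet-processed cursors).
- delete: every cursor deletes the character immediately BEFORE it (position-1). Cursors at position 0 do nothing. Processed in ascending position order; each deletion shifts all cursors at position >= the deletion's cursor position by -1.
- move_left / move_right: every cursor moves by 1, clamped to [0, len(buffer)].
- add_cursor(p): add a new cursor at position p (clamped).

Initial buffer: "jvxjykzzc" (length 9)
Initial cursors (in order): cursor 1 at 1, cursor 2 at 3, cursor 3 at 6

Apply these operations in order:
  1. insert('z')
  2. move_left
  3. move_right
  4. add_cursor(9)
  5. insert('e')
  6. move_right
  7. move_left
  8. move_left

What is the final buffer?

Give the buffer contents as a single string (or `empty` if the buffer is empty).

Answer: jzevxzejykzeezzc

Derivation:
After op 1 (insert('z')): buffer="jzvxzjykzzzc" (len 12), cursors c1@2 c2@5 c3@9, authorship .1..2...3...
After op 2 (move_left): buffer="jzvxzjykzzzc" (len 12), cursors c1@1 c2@4 c3@8, authorship .1..2...3...
After op 3 (move_right): buffer="jzvxzjykzzzc" (len 12), cursors c1@2 c2@5 c3@9, authorship .1..2...3...
After op 4 (add_cursor(9)): buffer="jzvxzjykzzzc" (len 12), cursors c1@2 c2@5 c3@9 c4@9, authorship .1..2...3...
After op 5 (insert('e')): buffer="jzevxzejykzeezzc" (len 16), cursors c1@3 c2@7 c3@13 c4@13, authorship .11..22...334...
After op 6 (move_right): buffer="jzevxzejykzeezzc" (len 16), cursors c1@4 c2@8 c3@14 c4@14, authorship .11..22...334...
After op 7 (move_left): buffer="jzevxzejykzeezzc" (len 16), cursors c1@3 c2@7 c3@13 c4@13, authorship .11..22...334...
After op 8 (move_left): buffer="jzevxzejykzeezzc" (len 16), cursors c1@2 c2@6 c3@12 c4@12, authorship .11..22...334...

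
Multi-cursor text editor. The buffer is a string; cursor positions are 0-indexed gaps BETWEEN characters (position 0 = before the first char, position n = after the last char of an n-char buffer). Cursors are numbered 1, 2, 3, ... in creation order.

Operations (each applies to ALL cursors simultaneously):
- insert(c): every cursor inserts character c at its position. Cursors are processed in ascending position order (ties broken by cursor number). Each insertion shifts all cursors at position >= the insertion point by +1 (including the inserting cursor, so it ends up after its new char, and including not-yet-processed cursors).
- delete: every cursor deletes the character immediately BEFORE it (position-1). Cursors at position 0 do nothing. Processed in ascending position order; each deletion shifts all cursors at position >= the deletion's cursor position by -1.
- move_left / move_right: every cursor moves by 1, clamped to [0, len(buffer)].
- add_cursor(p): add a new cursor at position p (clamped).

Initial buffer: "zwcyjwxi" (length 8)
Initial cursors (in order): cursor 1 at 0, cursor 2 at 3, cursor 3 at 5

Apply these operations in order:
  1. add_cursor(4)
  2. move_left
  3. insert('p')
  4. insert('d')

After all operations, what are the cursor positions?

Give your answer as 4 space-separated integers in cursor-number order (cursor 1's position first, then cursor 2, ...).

After op 1 (add_cursor(4)): buffer="zwcyjwxi" (len 8), cursors c1@0 c2@3 c4@4 c3@5, authorship ........
After op 2 (move_left): buffer="zwcyjwxi" (len 8), cursors c1@0 c2@2 c4@3 c3@4, authorship ........
After op 3 (insert('p')): buffer="pzwpcpypjwxi" (len 12), cursors c1@1 c2@4 c4@6 c3@8, authorship 1..2.4.3....
After op 4 (insert('d')): buffer="pdzwpdcpdypdjwxi" (len 16), cursors c1@2 c2@6 c4@9 c3@12, authorship 11..22.44.33....

Answer: 2 6 12 9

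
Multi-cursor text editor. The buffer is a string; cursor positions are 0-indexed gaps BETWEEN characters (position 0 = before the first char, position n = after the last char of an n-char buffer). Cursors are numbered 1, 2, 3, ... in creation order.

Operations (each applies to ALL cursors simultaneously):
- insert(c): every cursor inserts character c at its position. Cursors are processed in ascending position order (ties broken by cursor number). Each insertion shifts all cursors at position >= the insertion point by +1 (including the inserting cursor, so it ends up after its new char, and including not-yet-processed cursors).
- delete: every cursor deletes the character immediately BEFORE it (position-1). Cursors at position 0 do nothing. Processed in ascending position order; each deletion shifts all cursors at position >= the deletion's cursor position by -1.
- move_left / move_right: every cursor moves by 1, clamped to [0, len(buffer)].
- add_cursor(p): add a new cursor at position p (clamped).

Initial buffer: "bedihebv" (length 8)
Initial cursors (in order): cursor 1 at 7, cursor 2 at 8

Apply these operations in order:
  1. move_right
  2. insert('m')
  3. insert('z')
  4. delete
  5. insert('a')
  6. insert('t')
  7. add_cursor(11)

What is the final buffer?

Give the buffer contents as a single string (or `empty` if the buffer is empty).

After op 1 (move_right): buffer="bedihebv" (len 8), cursors c1@8 c2@8, authorship ........
After op 2 (insert('m')): buffer="bedihebvmm" (len 10), cursors c1@10 c2@10, authorship ........12
After op 3 (insert('z')): buffer="bedihebvmmzz" (len 12), cursors c1@12 c2@12, authorship ........1212
After op 4 (delete): buffer="bedihebvmm" (len 10), cursors c1@10 c2@10, authorship ........12
After op 5 (insert('a')): buffer="bedihebvmmaa" (len 12), cursors c1@12 c2@12, authorship ........1212
After op 6 (insert('t')): buffer="bedihebvmmaatt" (len 14), cursors c1@14 c2@14, authorship ........121212
After op 7 (add_cursor(11)): buffer="bedihebvmmaatt" (len 14), cursors c3@11 c1@14 c2@14, authorship ........121212

Answer: bedihebvmmaatt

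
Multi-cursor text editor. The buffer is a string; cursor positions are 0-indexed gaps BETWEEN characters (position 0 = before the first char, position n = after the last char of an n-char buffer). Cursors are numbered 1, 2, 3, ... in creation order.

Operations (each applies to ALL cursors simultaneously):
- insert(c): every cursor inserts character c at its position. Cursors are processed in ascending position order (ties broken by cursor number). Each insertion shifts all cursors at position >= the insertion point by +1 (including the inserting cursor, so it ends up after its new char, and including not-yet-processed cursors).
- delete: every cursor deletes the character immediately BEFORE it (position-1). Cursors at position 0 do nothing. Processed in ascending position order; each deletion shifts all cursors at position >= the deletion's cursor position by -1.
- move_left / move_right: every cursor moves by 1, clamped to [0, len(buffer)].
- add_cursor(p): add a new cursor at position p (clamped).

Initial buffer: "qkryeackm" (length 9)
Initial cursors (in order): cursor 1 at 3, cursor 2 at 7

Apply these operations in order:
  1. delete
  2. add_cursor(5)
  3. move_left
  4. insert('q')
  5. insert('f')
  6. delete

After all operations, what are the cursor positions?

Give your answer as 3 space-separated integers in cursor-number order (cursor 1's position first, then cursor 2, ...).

After op 1 (delete): buffer="qkyeakm" (len 7), cursors c1@2 c2@5, authorship .......
After op 2 (add_cursor(5)): buffer="qkyeakm" (len 7), cursors c1@2 c2@5 c3@5, authorship .......
After op 3 (move_left): buffer="qkyeakm" (len 7), cursors c1@1 c2@4 c3@4, authorship .......
After op 4 (insert('q')): buffer="qqkyeqqakm" (len 10), cursors c1@2 c2@7 c3@7, authorship .1...23...
After op 5 (insert('f')): buffer="qqfkyeqqffakm" (len 13), cursors c1@3 c2@10 c3@10, authorship .11...2323...
After op 6 (delete): buffer="qqkyeqqakm" (len 10), cursors c1@2 c2@7 c3@7, authorship .1...23...

Answer: 2 7 7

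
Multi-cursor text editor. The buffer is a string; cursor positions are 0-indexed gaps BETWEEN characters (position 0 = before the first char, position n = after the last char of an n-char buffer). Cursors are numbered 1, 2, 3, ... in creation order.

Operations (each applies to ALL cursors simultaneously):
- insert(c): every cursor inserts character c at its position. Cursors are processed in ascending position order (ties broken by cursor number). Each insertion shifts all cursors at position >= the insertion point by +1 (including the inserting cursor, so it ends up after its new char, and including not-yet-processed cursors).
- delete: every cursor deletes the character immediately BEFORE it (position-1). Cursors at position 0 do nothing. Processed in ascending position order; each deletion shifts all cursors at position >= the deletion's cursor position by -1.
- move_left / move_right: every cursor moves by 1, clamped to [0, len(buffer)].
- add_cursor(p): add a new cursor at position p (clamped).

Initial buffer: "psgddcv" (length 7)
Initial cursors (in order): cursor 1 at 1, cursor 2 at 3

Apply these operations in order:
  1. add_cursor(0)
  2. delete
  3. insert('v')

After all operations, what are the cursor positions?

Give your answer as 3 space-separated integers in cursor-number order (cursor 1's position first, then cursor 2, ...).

Answer: 2 4 2

Derivation:
After op 1 (add_cursor(0)): buffer="psgddcv" (len 7), cursors c3@0 c1@1 c2@3, authorship .......
After op 2 (delete): buffer="sddcv" (len 5), cursors c1@0 c3@0 c2@1, authorship .....
After op 3 (insert('v')): buffer="vvsvddcv" (len 8), cursors c1@2 c3@2 c2@4, authorship 13.2....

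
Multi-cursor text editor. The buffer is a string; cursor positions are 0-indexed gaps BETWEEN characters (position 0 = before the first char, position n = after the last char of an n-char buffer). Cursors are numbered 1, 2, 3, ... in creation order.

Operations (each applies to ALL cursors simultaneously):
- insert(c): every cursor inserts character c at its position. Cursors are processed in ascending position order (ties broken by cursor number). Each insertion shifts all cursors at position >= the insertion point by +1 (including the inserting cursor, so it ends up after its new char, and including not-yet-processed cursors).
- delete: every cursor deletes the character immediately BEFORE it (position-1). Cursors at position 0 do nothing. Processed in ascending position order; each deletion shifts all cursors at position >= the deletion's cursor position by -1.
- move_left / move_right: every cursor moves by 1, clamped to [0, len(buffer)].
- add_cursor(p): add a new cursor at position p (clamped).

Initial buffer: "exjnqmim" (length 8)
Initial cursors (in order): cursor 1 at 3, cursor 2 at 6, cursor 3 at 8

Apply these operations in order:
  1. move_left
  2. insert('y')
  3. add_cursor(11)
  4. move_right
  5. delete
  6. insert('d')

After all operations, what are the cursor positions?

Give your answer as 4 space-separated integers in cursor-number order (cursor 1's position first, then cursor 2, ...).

Answer: 4 8 11 11

Derivation:
After op 1 (move_left): buffer="exjnqmim" (len 8), cursors c1@2 c2@5 c3@7, authorship ........
After op 2 (insert('y')): buffer="exyjnqymiym" (len 11), cursors c1@3 c2@7 c3@10, authorship ..1...2..3.
After op 3 (add_cursor(11)): buffer="exyjnqymiym" (len 11), cursors c1@3 c2@7 c3@10 c4@11, authorship ..1...2..3.
After op 4 (move_right): buffer="exyjnqymiym" (len 11), cursors c1@4 c2@8 c3@11 c4@11, authorship ..1...2..3.
After op 5 (delete): buffer="exynqyi" (len 7), cursors c1@3 c2@6 c3@7 c4@7, authorship ..1..2.
After op 6 (insert('d')): buffer="exydnqydidd" (len 11), cursors c1@4 c2@8 c3@11 c4@11, authorship ..11..22.34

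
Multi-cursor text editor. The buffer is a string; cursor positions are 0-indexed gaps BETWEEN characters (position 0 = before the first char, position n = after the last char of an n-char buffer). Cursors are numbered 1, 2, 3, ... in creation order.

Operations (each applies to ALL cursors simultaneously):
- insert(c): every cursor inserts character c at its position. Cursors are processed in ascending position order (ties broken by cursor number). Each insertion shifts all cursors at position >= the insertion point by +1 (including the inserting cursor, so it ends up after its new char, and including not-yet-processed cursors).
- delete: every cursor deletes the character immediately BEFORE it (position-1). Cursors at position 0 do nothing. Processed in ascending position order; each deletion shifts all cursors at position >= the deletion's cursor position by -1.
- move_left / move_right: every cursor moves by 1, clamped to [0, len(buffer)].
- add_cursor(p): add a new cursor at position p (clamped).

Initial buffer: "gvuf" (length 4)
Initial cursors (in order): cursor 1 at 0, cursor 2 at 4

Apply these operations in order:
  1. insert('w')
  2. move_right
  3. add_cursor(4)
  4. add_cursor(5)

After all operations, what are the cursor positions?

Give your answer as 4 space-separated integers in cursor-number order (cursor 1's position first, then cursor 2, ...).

Answer: 2 6 4 5

Derivation:
After op 1 (insert('w')): buffer="wgvufw" (len 6), cursors c1@1 c2@6, authorship 1....2
After op 2 (move_right): buffer="wgvufw" (len 6), cursors c1@2 c2@6, authorship 1....2
After op 3 (add_cursor(4)): buffer="wgvufw" (len 6), cursors c1@2 c3@4 c2@6, authorship 1....2
After op 4 (add_cursor(5)): buffer="wgvufw" (len 6), cursors c1@2 c3@4 c4@5 c2@6, authorship 1....2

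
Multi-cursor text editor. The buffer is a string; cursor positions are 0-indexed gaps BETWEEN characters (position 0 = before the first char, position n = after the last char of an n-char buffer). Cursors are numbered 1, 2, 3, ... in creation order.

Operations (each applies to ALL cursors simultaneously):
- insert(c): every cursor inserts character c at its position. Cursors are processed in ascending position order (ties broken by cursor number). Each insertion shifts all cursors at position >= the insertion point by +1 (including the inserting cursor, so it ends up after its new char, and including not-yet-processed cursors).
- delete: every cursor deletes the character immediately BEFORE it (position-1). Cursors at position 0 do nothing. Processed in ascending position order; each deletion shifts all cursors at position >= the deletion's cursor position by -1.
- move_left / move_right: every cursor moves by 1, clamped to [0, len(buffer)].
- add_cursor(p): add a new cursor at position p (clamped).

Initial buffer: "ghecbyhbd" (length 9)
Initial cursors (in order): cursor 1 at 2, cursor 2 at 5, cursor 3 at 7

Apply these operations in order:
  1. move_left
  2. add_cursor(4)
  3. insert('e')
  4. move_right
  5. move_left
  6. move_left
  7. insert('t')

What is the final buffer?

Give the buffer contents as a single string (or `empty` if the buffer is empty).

Answer: gtehecettebytehbd

Derivation:
After op 1 (move_left): buffer="ghecbyhbd" (len 9), cursors c1@1 c2@4 c3@6, authorship .........
After op 2 (add_cursor(4)): buffer="ghecbyhbd" (len 9), cursors c1@1 c2@4 c4@4 c3@6, authorship .........
After op 3 (insert('e')): buffer="geheceebyehbd" (len 13), cursors c1@2 c2@7 c4@7 c3@10, authorship .1...24..3...
After op 4 (move_right): buffer="geheceebyehbd" (len 13), cursors c1@3 c2@8 c4@8 c3@11, authorship .1...24..3...
After op 5 (move_left): buffer="geheceebyehbd" (len 13), cursors c1@2 c2@7 c4@7 c3@10, authorship .1...24..3...
After op 6 (move_left): buffer="geheceebyehbd" (len 13), cursors c1@1 c2@6 c4@6 c3@9, authorship .1...24..3...
After op 7 (insert('t')): buffer="gtehecettebytehbd" (len 17), cursors c1@2 c2@9 c4@9 c3@13, authorship .11...2244..33...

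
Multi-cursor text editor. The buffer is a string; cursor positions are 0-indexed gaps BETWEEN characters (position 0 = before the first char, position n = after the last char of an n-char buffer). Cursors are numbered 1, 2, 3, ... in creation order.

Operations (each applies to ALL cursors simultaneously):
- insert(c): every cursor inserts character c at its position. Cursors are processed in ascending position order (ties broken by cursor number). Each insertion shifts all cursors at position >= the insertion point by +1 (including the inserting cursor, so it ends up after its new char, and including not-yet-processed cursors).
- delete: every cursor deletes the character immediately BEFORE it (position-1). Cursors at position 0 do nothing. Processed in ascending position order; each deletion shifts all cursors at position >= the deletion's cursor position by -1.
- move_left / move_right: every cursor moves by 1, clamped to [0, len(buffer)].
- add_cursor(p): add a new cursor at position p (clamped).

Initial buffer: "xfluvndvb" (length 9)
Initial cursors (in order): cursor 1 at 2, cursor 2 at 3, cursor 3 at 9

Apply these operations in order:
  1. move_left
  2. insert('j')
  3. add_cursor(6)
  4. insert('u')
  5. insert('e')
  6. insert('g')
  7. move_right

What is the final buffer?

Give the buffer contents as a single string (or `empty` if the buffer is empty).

Answer: xjuegfjuegluuegvndvjuegb

Derivation:
After op 1 (move_left): buffer="xfluvndvb" (len 9), cursors c1@1 c2@2 c3@8, authorship .........
After op 2 (insert('j')): buffer="xjfjluvndvjb" (len 12), cursors c1@2 c2@4 c3@11, authorship .1.2......3.
After op 3 (add_cursor(6)): buffer="xjfjluvndvjb" (len 12), cursors c1@2 c2@4 c4@6 c3@11, authorship .1.2......3.
After op 4 (insert('u')): buffer="xjufjuluuvndvjub" (len 16), cursors c1@3 c2@6 c4@9 c3@15, authorship .11.22..4....33.
After op 5 (insert('e')): buffer="xjuefjueluuevndvjueb" (len 20), cursors c1@4 c2@8 c4@12 c3@19, authorship .111.222..44....333.
After op 6 (insert('g')): buffer="xjuegfjuegluuegvndvjuegb" (len 24), cursors c1@5 c2@10 c4@15 c3@23, authorship .1111.2222..444....3333.
After op 7 (move_right): buffer="xjuegfjuegluuegvndvjuegb" (len 24), cursors c1@6 c2@11 c4@16 c3@24, authorship .1111.2222..444....3333.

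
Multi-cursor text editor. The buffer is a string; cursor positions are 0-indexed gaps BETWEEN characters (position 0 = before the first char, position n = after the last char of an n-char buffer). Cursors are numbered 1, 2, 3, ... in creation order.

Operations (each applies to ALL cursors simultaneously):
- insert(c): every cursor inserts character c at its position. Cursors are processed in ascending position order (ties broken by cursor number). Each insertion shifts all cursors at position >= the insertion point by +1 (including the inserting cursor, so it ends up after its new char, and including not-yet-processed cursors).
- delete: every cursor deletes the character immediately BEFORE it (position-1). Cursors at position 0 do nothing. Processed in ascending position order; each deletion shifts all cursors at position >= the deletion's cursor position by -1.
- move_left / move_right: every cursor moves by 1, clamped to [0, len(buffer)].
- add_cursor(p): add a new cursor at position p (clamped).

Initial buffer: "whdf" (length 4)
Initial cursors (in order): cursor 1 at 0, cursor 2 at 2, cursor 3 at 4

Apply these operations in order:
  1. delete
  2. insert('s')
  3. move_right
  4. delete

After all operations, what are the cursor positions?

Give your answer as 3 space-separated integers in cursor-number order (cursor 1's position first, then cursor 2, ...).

Answer: 1 2 2

Derivation:
After op 1 (delete): buffer="wd" (len 2), cursors c1@0 c2@1 c3@2, authorship ..
After op 2 (insert('s')): buffer="swsds" (len 5), cursors c1@1 c2@3 c3@5, authorship 1.2.3
After op 3 (move_right): buffer="swsds" (len 5), cursors c1@2 c2@4 c3@5, authorship 1.2.3
After op 4 (delete): buffer="ss" (len 2), cursors c1@1 c2@2 c3@2, authorship 12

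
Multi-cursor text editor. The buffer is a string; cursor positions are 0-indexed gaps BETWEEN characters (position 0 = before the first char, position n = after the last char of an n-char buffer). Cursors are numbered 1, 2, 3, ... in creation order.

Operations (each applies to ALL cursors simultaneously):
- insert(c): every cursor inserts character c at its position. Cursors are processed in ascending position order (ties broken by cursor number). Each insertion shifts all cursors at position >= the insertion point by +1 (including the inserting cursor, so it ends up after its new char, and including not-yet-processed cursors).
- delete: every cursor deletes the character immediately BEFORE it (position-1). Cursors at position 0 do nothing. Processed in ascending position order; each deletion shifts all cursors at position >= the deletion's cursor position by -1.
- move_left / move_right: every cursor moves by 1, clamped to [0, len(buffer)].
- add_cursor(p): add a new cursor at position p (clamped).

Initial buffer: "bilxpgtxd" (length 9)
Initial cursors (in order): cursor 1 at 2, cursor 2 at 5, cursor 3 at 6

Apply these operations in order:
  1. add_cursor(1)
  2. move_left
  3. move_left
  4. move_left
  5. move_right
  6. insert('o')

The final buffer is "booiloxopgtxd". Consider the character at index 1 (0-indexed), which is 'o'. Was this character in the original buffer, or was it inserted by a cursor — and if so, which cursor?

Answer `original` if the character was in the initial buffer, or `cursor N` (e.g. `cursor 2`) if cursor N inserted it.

Answer: cursor 1

Derivation:
After op 1 (add_cursor(1)): buffer="bilxpgtxd" (len 9), cursors c4@1 c1@2 c2@5 c3@6, authorship .........
After op 2 (move_left): buffer="bilxpgtxd" (len 9), cursors c4@0 c1@1 c2@4 c3@5, authorship .........
After op 3 (move_left): buffer="bilxpgtxd" (len 9), cursors c1@0 c4@0 c2@3 c3@4, authorship .........
After op 4 (move_left): buffer="bilxpgtxd" (len 9), cursors c1@0 c4@0 c2@2 c3@3, authorship .........
After op 5 (move_right): buffer="bilxpgtxd" (len 9), cursors c1@1 c4@1 c2@3 c3@4, authorship .........
After op 6 (insert('o')): buffer="booiloxopgtxd" (len 13), cursors c1@3 c4@3 c2@6 c3@8, authorship .14..2.3.....
Authorship (.=original, N=cursor N): . 1 4 . . 2 . 3 . . . . .
Index 1: author = 1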